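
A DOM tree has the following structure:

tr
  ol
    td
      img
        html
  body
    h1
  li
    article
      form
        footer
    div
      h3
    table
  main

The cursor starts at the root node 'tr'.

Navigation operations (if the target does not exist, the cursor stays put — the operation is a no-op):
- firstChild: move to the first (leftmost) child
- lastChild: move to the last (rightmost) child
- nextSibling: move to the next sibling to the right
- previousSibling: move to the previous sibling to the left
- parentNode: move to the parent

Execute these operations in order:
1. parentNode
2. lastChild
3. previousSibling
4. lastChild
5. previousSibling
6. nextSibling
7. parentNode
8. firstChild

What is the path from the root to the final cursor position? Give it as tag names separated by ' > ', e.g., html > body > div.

Answer: tr > li > article

Derivation:
After 1 (parentNode): tr (no-op, stayed)
After 2 (lastChild): main
After 3 (previousSibling): li
After 4 (lastChild): table
After 5 (previousSibling): div
After 6 (nextSibling): table
After 7 (parentNode): li
After 8 (firstChild): article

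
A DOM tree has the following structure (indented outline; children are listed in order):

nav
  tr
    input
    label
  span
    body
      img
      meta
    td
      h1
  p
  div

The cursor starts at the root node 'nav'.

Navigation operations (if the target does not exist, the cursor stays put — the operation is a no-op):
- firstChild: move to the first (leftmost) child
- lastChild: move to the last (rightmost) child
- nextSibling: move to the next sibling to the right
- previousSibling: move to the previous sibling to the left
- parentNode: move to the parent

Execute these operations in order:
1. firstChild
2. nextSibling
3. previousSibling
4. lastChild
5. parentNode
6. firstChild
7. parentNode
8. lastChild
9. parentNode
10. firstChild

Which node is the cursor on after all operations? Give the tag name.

Answer: input

Derivation:
After 1 (firstChild): tr
After 2 (nextSibling): span
After 3 (previousSibling): tr
After 4 (lastChild): label
After 5 (parentNode): tr
After 6 (firstChild): input
After 7 (parentNode): tr
After 8 (lastChild): label
After 9 (parentNode): tr
After 10 (firstChild): input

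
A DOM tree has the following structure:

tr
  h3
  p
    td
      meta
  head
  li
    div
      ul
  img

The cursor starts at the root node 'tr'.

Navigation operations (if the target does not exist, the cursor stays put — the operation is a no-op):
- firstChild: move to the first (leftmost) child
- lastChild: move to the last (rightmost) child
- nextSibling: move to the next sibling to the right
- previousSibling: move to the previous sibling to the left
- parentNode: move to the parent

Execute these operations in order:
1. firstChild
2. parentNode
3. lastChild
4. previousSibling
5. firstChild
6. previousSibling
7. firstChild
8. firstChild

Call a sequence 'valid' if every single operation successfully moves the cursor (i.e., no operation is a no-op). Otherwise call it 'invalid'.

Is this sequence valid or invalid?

After 1 (firstChild): h3
After 2 (parentNode): tr
After 3 (lastChild): img
After 4 (previousSibling): li
After 5 (firstChild): div
After 6 (previousSibling): div (no-op, stayed)
After 7 (firstChild): ul
After 8 (firstChild): ul (no-op, stayed)

Answer: invalid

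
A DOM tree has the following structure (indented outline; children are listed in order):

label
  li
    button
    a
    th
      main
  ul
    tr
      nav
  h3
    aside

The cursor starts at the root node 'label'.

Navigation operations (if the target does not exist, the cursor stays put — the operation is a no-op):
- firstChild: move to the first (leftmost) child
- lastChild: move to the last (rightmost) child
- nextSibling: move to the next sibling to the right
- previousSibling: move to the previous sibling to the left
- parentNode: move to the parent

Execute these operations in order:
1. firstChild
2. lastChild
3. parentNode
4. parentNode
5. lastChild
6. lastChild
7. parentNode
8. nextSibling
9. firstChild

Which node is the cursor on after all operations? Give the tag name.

After 1 (firstChild): li
After 2 (lastChild): th
After 3 (parentNode): li
After 4 (parentNode): label
After 5 (lastChild): h3
After 6 (lastChild): aside
After 7 (parentNode): h3
After 8 (nextSibling): h3 (no-op, stayed)
After 9 (firstChild): aside

Answer: aside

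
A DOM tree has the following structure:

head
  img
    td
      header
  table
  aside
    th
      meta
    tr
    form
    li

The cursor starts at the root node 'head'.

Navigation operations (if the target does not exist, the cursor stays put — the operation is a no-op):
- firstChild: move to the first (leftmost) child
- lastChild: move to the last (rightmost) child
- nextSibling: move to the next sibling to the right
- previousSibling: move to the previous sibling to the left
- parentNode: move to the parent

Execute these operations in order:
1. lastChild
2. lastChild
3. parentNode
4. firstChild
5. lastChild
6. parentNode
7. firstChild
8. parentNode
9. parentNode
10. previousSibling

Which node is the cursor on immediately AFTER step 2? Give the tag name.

Answer: li

Derivation:
After 1 (lastChild): aside
After 2 (lastChild): li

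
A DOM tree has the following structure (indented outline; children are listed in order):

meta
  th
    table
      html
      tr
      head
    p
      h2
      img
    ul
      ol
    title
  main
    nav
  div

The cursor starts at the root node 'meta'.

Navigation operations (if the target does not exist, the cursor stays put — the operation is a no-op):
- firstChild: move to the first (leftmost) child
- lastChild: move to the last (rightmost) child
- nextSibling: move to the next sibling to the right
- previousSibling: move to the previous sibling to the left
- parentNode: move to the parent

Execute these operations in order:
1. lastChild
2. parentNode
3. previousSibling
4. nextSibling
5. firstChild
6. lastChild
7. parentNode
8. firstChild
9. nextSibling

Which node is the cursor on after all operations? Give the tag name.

Answer: p

Derivation:
After 1 (lastChild): div
After 2 (parentNode): meta
After 3 (previousSibling): meta (no-op, stayed)
After 4 (nextSibling): meta (no-op, stayed)
After 5 (firstChild): th
After 6 (lastChild): title
After 7 (parentNode): th
After 8 (firstChild): table
After 9 (nextSibling): p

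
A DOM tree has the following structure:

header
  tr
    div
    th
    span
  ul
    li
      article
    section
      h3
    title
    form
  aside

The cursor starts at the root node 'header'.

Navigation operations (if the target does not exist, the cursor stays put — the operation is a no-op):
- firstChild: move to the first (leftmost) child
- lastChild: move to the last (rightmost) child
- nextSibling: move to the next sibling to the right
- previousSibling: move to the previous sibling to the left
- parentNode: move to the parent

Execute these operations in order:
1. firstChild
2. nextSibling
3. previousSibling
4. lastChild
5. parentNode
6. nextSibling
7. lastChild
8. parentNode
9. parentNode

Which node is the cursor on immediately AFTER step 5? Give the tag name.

After 1 (firstChild): tr
After 2 (nextSibling): ul
After 3 (previousSibling): tr
After 4 (lastChild): span
After 5 (parentNode): tr

Answer: tr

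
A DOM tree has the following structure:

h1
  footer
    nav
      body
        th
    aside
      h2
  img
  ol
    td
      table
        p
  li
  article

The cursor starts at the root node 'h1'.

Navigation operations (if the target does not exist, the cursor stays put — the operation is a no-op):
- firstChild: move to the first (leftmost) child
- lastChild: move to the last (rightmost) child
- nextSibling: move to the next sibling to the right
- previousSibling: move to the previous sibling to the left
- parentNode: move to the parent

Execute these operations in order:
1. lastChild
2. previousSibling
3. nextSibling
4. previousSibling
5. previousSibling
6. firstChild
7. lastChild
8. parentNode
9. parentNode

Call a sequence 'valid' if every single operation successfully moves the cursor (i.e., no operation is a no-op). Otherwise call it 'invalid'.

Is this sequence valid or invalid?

After 1 (lastChild): article
After 2 (previousSibling): li
After 3 (nextSibling): article
After 4 (previousSibling): li
After 5 (previousSibling): ol
After 6 (firstChild): td
After 7 (lastChild): table
After 8 (parentNode): td
After 9 (parentNode): ol

Answer: valid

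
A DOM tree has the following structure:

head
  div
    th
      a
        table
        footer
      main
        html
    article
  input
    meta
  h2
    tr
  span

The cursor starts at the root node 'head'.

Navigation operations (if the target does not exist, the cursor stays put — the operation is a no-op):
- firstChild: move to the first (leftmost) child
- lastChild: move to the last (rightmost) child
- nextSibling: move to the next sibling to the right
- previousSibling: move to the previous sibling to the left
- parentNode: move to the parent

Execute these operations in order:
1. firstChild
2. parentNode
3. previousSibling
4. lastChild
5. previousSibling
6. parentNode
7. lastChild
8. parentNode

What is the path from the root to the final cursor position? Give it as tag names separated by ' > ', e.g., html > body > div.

After 1 (firstChild): div
After 2 (parentNode): head
After 3 (previousSibling): head (no-op, stayed)
After 4 (lastChild): span
After 5 (previousSibling): h2
After 6 (parentNode): head
After 7 (lastChild): span
After 8 (parentNode): head

Answer: head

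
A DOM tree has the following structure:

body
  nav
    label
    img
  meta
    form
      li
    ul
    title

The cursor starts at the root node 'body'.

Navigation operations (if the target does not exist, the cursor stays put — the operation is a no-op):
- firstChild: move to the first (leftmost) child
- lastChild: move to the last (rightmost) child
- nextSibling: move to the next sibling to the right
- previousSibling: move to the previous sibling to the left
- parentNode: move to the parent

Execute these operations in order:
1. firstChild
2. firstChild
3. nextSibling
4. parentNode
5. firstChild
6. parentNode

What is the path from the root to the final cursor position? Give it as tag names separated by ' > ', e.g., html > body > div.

Answer: body > nav

Derivation:
After 1 (firstChild): nav
After 2 (firstChild): label
After 3 (nextSibling): img
After 4 (parentNode): nav
After 5 (firstChild): label
After 6 (parentNode): nav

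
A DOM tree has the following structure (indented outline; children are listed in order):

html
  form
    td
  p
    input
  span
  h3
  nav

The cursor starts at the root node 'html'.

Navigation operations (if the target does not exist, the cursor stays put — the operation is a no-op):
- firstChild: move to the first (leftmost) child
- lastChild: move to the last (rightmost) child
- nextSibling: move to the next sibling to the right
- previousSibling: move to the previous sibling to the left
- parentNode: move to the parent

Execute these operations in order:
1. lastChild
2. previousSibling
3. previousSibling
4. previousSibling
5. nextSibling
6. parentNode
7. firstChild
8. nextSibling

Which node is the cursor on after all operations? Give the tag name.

Answer: p

Derivation:
After 1 (lastChild): nav
After 2 (previousSibling): h3
After 3 (previousSibling): span
After 4 (previousSibling): p
After 5 (nextSibling): span
After 6 (parentNode): html
After 7 (firstChild): form
After 8 (nextSibling): p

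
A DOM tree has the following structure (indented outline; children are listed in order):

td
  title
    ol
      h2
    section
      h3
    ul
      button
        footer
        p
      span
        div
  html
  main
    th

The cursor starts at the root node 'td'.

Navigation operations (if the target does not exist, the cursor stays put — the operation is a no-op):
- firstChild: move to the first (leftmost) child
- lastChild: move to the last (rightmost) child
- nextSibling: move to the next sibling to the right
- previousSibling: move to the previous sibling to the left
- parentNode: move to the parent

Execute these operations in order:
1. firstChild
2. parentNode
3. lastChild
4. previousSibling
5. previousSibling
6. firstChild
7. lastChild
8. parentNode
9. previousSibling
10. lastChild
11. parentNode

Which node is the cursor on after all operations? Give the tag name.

After 1 (firstChild): title
After 2 (parentNode): td
After 3 (lastChild): main
After 4 (previousSibling): html
After 5 (previousSibling): title
After 6 (firstChild): ol
After 7 (lastChild): h2
After 8 (parentNode): ol
After 9 (previousSibling): ol (no-op, stayed)
After 10 (lastChild): h2
After 11 (parentNode): ol

Answer: ol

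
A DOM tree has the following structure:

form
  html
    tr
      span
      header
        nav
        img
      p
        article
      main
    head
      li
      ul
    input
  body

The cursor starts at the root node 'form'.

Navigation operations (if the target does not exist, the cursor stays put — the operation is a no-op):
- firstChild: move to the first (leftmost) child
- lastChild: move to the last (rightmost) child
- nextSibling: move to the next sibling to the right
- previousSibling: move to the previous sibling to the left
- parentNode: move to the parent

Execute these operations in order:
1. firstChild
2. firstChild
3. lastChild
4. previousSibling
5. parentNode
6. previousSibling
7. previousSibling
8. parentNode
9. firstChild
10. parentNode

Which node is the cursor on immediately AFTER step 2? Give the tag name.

Answer: tr

Derivation:
After 1 (firstChild): html
After 2 (firstChild): tr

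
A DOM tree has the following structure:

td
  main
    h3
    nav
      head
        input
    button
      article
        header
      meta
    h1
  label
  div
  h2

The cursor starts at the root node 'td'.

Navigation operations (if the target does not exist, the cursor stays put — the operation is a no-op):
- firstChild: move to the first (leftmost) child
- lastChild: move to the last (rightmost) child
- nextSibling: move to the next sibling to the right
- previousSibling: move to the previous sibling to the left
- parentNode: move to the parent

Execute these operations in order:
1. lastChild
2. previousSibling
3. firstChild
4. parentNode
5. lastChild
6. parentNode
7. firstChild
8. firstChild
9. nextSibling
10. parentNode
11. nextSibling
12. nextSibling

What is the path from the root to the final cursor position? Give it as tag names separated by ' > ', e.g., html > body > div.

After 1 (lastChild): h2
After 2 (previousSibling): div
After 3 (firstChild): div (no-op, stayed)
After 4 (parentNode): td
After 5 (lastChild): h2
After 6 (parentNode): td
After 7 (firstChild): main
After 8 (firstChild): h3
After 9 (nextSibling): nav
After 10 (parentNode): main
After 11 (nextSibling): label
After 12 (nextSibling): div

Answer: td > div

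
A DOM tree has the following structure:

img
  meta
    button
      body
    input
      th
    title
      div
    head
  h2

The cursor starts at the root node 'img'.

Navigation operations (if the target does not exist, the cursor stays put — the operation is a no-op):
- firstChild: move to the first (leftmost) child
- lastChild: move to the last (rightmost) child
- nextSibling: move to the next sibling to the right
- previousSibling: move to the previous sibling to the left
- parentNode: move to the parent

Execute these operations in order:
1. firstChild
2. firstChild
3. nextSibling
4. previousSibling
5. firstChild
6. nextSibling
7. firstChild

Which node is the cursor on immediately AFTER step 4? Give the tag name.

Answer: button

Derivation:
After 1 (firstChild): meta
After 2 (firstChild): button
After 3 (nextSibling): input
After 4 (previousSibling): button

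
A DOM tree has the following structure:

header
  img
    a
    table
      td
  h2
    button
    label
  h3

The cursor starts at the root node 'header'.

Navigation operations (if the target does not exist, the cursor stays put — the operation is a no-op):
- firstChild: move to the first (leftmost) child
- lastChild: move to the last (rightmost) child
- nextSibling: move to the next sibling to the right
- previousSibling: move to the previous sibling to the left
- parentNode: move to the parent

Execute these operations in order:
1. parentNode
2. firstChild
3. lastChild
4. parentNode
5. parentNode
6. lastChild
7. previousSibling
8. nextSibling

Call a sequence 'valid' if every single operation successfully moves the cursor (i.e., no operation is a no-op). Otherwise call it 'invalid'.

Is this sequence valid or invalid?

After 1 (parentNode): header (no-op, stayed)
After 2 (firstChild): img
After 3 (lastChild): table
After 4 (parentNode): img
After 5 (parentNode): header
After 6 (lastChild): h3
After 7 (previousSibling): h2
After 8 (nextSibling): h3

Answer: invalid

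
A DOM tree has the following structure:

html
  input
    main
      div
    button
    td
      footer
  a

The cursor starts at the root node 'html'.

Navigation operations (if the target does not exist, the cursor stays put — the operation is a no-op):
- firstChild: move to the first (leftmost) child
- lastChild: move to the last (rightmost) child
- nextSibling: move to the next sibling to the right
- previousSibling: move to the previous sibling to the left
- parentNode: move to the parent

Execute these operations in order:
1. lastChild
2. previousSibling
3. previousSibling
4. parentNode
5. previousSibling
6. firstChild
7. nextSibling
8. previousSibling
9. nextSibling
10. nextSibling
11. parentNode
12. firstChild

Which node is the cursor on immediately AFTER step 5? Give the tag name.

Answer: html

Derivation:
After 1 (lastChild): a
After 2 (previousSibling): input
After 3 (previousSibling): input (no-op, stayed)
After 4 (parentNode): html
After 5 (previousSibling): html (no-op, stayed)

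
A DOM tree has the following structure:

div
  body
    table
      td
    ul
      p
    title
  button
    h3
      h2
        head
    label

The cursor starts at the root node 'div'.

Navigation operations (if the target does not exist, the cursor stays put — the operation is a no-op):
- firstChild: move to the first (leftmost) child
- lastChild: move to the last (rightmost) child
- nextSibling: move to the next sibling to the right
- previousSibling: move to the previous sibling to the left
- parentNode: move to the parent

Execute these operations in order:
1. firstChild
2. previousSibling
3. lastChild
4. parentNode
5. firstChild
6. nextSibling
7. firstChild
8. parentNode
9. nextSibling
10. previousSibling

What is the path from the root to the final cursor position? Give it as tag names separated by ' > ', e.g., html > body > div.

After 1 (firstChild): body
After 2 (previousSibling): body (no-op, stayed)
After 3 (lastChild): title
After 4 (parentNode): body
After 5 (firstChild): table
After 6 (nextSibling): ul
After 7 (firstChild): p
After 8 (parentNode): ul
After 9 (nextSibling): title
After 10 (previousSibling): ul

Answer: div > body > ul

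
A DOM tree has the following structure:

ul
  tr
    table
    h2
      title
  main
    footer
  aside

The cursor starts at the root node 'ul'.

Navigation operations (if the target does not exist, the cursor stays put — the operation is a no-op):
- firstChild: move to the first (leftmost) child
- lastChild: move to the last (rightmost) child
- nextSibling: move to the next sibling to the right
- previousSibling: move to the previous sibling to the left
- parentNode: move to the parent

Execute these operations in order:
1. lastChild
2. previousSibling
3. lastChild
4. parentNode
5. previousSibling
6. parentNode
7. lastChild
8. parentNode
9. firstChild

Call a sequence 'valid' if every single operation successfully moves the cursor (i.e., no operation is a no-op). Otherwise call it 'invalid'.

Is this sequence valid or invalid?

Answer: valid

Derivation:
After 1 (lastChild): aside
After 2 (previousSibling): main
After 3 (lastChild): footer
After 4 (parentNode): main
After 5 (previousSibling): tr
After 6 (parentNode): ul
After 7 (lastChild): aside
After 8 (parentNode): ul
After 9 (firstChild): tr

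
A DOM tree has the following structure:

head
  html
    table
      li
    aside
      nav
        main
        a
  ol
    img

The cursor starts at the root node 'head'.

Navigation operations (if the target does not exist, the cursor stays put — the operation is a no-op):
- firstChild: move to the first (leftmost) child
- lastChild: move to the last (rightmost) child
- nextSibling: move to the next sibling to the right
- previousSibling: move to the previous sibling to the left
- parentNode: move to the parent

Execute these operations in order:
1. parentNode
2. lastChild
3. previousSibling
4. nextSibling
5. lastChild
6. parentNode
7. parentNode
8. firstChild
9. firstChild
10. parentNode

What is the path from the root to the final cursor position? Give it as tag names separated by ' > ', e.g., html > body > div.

Answer: head > html

Derivation:
After 1 (parentNode): head (no-op, stayed)
After 2 (lastChild): ol
After 3 (previousSibling): html
After 4 (nextSibling): ol
After 5 (lastChild): img
After 6 (parentNode): ol
After 7 (parentNode): head
After 8 (firstChild): html
After 9 (firstChild): table
After 10 (parentNode): html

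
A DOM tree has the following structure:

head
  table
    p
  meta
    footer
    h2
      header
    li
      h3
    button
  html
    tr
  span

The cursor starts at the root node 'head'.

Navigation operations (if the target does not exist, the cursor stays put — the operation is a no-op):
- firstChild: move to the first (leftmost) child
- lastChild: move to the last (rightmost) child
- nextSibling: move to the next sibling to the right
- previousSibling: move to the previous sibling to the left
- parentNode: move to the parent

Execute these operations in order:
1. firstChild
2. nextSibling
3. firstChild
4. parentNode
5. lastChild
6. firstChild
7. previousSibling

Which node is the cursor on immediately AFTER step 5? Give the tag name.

After 1 (firstChild): table
After 2 (nextSibling): meta
After 3 (firstChild): footer
After 4 (parentNode): meta
After 5 (lastChild): button

Answer: button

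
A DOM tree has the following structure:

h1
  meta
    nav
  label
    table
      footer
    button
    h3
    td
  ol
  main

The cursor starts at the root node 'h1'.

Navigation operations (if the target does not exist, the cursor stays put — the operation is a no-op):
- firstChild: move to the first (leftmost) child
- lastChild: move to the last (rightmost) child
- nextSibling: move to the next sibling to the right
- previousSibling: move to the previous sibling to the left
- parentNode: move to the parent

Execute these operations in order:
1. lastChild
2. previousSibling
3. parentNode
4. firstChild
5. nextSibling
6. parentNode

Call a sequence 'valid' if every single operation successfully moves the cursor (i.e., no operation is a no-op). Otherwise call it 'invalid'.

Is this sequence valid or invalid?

After 1 (lastChild): main
After 2 (previousSibling): ol
After 3 (parentNode): h1
After 4 (firstChild): meta
After 5 (nextSibling): label
After 6 (parentNode): h1

Answer: valid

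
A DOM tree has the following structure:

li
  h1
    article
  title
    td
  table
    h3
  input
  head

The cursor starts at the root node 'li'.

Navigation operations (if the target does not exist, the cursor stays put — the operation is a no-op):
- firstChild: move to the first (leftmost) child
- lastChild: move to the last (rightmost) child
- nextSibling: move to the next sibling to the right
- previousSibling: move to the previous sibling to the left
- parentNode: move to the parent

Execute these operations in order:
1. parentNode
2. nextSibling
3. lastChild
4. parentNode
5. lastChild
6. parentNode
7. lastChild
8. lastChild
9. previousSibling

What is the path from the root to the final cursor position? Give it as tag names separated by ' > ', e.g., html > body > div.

After 1 (parentNode): li (no-op, stayed)
After 2 (nextSibling): li (no-op, stayed)
After 3 (lastChild): head
After 4 (parentNode): li
After 5 (lastChild): head
After 6 (parentNode): li
After 7 (lastChild): head
After 8 (lastChild): head (no-op, stayed)
After 9 (previousSibling): input

Answer: li > input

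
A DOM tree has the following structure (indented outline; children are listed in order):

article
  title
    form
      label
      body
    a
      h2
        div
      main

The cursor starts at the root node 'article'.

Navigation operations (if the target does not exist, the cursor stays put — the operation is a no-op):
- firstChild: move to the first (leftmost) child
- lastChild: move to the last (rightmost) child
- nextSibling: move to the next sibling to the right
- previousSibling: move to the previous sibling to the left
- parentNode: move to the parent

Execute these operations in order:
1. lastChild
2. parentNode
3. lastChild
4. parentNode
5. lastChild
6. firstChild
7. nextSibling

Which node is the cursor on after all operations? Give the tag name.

After 1 (lastChild): title
After 2 (parentNode): article
After 3 (lastChild): title
After 4 (parentNode): article
After 5 (lastChild): title
After 6 (firstChild): form
After 7 (nextSibling): a

Answer: a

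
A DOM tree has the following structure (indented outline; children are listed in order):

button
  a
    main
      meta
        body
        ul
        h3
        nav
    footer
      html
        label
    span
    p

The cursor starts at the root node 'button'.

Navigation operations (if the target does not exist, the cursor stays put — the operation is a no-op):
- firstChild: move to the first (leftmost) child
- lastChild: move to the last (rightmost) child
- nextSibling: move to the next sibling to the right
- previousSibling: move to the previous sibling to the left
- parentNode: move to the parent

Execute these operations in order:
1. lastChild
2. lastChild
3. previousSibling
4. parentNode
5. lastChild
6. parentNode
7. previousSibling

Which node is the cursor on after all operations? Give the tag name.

Answer: a

Derivation:
After 1 (lastChild): a
After 2 (lastChild): p
After 3 (previousSibling): span
After 4 (parentNode): a
After 5 (lastChild): p
After 6 (parentNode): a
After 7 (previousSibling): a (no-op, stayed)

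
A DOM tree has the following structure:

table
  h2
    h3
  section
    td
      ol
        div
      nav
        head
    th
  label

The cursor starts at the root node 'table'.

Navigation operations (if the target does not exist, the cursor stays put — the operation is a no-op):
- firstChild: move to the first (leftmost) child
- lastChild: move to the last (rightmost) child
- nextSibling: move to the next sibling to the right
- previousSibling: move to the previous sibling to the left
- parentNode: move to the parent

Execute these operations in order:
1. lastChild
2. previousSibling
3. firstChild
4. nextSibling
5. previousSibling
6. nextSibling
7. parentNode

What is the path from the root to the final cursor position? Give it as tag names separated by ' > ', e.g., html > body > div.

Answer: table > section

Derivation:
After 1 (lastChild): label
After 2 (previousSibling): section
After 3 (firstChild): td
After 4 (nextSibling): th
After 5 (previousSibling): td
After 6 (nextSibling): th
After 7 (parentNode): section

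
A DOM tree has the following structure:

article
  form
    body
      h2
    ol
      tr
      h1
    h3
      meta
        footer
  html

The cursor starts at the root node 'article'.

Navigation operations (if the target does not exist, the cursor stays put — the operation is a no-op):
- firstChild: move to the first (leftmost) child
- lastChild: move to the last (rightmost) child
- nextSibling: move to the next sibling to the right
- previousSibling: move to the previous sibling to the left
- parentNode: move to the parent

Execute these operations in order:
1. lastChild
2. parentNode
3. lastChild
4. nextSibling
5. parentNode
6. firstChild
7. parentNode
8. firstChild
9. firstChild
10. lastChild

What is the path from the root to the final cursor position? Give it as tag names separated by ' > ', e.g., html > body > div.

After 1 (lastChild): html
After 2 (parentNode): article
After 3 (lastChild): html
After 4 (nextSibling): html (no-op, stayed)
After 5 (parentNode): article
After 6 (firstChild): form
After 7 (parentNode): article
After 8 (firstChild): form
After 9 (firstChild): body
After 10 (lastChild): h2

Answer: article > form > body > h2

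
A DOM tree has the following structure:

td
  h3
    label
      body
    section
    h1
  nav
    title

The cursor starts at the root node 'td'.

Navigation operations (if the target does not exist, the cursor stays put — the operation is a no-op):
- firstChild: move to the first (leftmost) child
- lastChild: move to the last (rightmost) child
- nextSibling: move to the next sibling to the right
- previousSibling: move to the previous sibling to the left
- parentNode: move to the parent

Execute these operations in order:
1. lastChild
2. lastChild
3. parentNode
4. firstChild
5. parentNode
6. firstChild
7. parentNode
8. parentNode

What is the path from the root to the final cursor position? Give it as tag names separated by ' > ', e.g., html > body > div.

Answer: td

Derivation:
After 1 (lastChild): nav
After 2 (lastChild): title
After 3 (parentNode): nav
After 4 (firstChild): title
After 5 (parentNode): nav
After 6 (firstChild): title
After 7 (parentNode): nav
After 8 (parentNode): td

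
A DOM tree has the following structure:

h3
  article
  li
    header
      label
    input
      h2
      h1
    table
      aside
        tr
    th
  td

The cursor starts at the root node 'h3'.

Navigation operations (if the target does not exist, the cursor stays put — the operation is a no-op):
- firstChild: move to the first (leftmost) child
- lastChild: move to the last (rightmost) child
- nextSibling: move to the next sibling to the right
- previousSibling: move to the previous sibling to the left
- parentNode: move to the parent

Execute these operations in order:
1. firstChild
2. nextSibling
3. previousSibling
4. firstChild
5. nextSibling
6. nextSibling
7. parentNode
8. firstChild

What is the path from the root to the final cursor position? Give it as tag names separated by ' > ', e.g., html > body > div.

After 1 (firstChild): article
After 2 (nextSibling): li
After 3 (previousSibling): article
After 4 (firstChild): article (no-op, stayed)
After 5 (nextSibling): li
After 6 (nextSibling): td
After 7 (parentNode): h3
After 8 (firstChild): article

Answer: h3 > article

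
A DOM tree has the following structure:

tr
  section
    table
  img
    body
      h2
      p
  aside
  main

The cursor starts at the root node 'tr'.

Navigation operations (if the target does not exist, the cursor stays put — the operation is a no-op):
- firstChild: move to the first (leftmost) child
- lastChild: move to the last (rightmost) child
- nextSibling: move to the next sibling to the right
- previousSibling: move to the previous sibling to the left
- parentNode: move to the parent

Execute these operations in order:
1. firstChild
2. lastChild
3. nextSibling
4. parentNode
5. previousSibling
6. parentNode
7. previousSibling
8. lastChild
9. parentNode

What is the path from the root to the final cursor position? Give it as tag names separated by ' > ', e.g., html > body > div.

After 1 (firstChild): section
After 2 (lastChild): table
After 3 (nextSibling): table (no-op, stayed)
After 4 (parentNode): section
After 5 (previousSibling): section (no-op, stayed)
After 6 (parentNode): tr
After 7 (previousSibling): tr (no-op, stayed)
After 8 (lastChild): main
After 9 (parentNode): tr

Answer: tr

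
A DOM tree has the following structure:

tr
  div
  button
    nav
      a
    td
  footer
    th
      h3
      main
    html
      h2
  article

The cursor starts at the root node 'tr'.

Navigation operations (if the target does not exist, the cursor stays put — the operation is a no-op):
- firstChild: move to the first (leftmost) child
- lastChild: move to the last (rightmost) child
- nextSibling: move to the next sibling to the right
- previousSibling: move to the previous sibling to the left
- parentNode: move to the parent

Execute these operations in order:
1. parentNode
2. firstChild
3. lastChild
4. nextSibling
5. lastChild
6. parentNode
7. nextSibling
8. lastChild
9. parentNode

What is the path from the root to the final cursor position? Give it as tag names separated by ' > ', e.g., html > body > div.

After 1 (parentNode): tr (no-op, stayed)
After 2 (firstChild): div
After 3 (lastChild): div (no-op, stayed)
After 4 (nextSibling): button
After 5 (lastChild): td
After 6 (parentNode): button
After 7 (nextSibling): footer
After 8 (lastChild): html
After 9 (parentNode): footer

Answer: tr > footer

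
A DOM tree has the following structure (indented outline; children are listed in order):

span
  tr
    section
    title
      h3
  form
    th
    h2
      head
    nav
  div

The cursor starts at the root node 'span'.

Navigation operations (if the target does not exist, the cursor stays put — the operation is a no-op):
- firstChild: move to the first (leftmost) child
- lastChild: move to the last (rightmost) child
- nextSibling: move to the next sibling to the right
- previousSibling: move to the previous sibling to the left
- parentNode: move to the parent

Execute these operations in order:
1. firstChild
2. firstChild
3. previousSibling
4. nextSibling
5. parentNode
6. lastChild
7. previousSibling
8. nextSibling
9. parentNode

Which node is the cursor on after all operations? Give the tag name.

After 1 (firstChild): tr
After 2 (firstChild): section
After 3 (previousSibling): section (no-op, stayed)
After 4 (nextSibling): title
After 5 (parentNode): tr
After 6 (lastChild): title
After 7 (previousSibling): section
After 8 (nextSibling): title
After 9 (parentNode): tr

Answer: tr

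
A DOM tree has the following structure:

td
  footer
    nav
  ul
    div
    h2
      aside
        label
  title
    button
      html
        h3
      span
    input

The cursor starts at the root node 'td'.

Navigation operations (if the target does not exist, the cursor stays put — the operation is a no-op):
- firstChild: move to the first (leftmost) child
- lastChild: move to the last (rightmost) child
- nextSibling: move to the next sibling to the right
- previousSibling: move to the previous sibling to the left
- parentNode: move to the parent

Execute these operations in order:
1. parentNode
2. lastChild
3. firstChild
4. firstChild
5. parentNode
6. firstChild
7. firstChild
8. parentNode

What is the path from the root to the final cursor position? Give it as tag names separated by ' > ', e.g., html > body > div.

After 1 (parentNode): td (no-op, stayed)
After 2 (lastChild): title
After 3 (firstChild): button
After 4 (firstChild): html
After 5 (parentNode): button
After 6 (firstChild): html
After 7 (firstChild): h3
After 8 (parentNode): html

Answer: td > title > button > html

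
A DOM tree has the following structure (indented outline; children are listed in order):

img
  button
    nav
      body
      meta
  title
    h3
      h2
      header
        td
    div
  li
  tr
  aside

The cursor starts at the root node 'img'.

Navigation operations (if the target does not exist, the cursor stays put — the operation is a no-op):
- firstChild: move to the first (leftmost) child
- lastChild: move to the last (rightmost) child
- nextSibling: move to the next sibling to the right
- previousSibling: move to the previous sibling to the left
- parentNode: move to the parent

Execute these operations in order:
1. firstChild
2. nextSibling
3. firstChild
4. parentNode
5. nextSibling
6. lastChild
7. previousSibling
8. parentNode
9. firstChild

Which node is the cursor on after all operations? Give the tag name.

Answer: button

Derivation:
After 1 (firstChild): button
After 2 (nextSibling): title
After 3 (firstChild): h3
After 4 (parentNode): title
After 5 (nextSibling): li
After 6 (lastChild): li (no-op, stayed)
After 7 (previousSibling): title
After 8 (parentNode): img
After 9 (firstChild): button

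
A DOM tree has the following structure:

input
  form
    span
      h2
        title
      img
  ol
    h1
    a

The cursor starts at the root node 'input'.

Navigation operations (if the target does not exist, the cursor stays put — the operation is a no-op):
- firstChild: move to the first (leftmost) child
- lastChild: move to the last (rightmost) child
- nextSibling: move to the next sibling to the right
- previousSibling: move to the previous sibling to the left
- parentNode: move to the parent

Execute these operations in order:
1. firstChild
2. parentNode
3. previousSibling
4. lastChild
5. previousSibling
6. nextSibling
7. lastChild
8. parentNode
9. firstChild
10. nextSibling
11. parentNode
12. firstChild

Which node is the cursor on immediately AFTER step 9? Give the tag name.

After 1 (firstChild): form
After 2 (parentNode): input
After 3 (previousSibling): input (no-op, stayed)
After 4 (lastChild): ol
After 5 (previousSibling): form
After 6 (nextSibling): ol
After 7 (lastChild): a
After 8 (parentNode): ol
After 9 (firstChild): h1

Answer: h1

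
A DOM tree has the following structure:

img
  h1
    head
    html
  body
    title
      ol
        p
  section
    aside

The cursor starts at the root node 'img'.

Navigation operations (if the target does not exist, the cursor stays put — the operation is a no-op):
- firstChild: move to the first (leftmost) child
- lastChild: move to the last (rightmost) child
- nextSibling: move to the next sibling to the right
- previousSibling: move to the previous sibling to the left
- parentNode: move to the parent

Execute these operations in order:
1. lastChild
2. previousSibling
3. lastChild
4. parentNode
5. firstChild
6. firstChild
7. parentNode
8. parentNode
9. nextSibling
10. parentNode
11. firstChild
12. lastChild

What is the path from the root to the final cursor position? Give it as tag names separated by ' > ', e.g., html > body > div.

After 1 (lastChild): section
After 2 (previousSibling): body
After 3 (lastChild): title
After 4 (parentNode): body
After 5 (firstChild): title
After 6 (firstChild): ol
After 7 (parentNode): title
After 8 (parentNode): body
After 9 (nextSibling): section
After 10 (parentNode): img
After 11 (firstChild): h1
After 12 (lastChild): html

Answer: img > h1 > html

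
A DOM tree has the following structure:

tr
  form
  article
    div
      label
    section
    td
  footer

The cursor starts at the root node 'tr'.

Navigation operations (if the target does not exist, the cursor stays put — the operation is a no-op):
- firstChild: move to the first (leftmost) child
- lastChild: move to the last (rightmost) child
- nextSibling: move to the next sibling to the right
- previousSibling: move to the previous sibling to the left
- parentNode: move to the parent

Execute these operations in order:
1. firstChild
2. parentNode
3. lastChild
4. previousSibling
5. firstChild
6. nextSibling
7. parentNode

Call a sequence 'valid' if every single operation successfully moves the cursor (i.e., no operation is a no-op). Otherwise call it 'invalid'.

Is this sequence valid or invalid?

Answer: valid

Derivation:
After 1 (firstChild): form
After 2 (parentNode): tr
After 3 (lastChild): footer
After 4 (previousSibling): article
After 5 (firstChild): div
After 6 (nextSibling): section
After 7 (parentNode): article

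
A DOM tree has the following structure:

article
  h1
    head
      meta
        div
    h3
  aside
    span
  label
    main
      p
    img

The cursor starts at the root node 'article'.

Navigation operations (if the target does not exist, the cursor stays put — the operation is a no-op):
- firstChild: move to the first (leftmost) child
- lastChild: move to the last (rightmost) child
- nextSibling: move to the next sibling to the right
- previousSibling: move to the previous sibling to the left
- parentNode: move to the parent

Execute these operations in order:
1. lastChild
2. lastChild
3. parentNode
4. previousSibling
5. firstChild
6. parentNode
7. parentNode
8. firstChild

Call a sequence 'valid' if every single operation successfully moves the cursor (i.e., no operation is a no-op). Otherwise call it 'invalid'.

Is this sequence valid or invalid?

After 1 (lastChild): label
After 2 (lastChild): img
After 3 (parentNode): label
After 4 (previousSibling): aside
After 5 (firstChild): span
After 6 (parentNode): aside
After 7 (parentNode): article
After 8 (firstChild): h1

Answer: valid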